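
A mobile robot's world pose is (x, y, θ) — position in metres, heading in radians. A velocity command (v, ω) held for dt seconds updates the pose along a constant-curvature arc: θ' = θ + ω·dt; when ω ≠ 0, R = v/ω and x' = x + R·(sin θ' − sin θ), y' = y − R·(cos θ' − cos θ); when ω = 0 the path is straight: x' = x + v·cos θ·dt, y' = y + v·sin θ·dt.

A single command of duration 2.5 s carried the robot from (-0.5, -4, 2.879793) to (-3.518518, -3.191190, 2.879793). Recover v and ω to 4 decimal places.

v = 1.2500, ω = 0.0000

Δθ = 2.879793 − 2.879793 = 0.000000
ω = Δθ/dt = 0.000000/2.5 = 0.0000
ω = 0 → v = (Δx·cos θ + Δy·sin θ)/dt = 1.2500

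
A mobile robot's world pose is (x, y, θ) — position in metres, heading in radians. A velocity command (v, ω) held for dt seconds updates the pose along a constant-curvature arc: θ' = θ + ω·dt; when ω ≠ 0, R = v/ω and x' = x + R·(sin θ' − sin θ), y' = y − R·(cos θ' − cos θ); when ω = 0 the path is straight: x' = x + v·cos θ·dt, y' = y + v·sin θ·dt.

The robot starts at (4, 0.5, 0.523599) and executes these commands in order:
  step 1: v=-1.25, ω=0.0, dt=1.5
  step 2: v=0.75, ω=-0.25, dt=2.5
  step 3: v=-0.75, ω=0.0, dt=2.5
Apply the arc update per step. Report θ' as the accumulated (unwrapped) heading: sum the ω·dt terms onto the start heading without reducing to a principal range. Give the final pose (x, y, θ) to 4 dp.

step 1: θ'=0.5236 (straight) → pose (2.3762, -0.4375, 0.5236)
step 2: θ'=-0.1014 (R=-3.0000) → pose (4.1799, -0.0510, -0.1014)
step 3: θ'=-0.1014 (straight) → pose (2.3145, 0.1388, -0.1014)

(2.3145, 0.1388, -0.1014)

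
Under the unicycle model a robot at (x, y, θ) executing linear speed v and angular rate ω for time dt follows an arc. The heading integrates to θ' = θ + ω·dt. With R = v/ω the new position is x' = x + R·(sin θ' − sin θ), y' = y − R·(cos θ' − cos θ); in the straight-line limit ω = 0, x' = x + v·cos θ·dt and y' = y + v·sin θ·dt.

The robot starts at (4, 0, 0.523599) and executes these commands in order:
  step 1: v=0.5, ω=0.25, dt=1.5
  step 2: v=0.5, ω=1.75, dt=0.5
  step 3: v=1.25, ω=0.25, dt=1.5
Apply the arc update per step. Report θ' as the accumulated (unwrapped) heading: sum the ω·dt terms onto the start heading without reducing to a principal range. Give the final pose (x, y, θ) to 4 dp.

(3.9120, 2.4459, 2.1486)

step 1: θ'=0.8986 (R=2.0000) → pose (4.5649, 0.4866, 0.8986)
step 2: θ'=1.7736 (R=0.2857) → pose (4.6212, 0.7221, 1.7736)
step 3: θ'=2.1486 (R=5.0000) → pose (3.9120, 2.4459, 2.1486)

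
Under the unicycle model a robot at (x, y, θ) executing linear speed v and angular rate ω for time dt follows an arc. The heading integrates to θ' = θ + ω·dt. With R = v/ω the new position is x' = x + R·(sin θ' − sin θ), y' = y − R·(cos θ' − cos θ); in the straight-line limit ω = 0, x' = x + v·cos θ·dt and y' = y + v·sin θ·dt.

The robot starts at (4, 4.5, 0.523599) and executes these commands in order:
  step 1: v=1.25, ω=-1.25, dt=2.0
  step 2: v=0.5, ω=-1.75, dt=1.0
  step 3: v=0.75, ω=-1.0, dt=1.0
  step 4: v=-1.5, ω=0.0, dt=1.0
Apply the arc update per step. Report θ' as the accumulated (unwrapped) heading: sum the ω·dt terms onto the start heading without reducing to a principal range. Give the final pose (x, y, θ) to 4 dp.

(4.6417, 2.2499, -4.7264)

step 1: θ'=-1.9764 (R=-1.0000) → pose (5.4189, 3.2394, -1.9764)
step 2: θ'=-3.7264 (R=-0.2857) → pose (4.9986, 3.1139, -3.7264)
step 3: θ'=-4.7264 (R=-0.7500) → pose (4.6627, 3.7498, -4.7264)
step 4: θ'=-4.7264 (straight) → pose (4.6417, 2.2499, -4.7264)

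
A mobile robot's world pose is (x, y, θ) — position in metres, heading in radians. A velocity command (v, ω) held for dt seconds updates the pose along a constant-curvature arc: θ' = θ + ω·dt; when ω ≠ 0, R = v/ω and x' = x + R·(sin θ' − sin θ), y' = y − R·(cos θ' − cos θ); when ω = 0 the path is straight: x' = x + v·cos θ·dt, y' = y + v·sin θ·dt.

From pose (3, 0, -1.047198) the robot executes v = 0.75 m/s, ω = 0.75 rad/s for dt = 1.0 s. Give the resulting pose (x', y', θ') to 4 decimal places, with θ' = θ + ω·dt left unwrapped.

θ' = -1.0472 + 0.75·1.0 = -0.2972
R = v/ω = 0.75/0.75 = 1.0000
x' = 3 + 1.0000·(sin -0.2972 − sin -1.0472) = 3.5732
y' = 0 − 1.0000·(cos -0.2972 − cos -1.0472) = -0.4562

(3.5732, -0.4562, -0.2972)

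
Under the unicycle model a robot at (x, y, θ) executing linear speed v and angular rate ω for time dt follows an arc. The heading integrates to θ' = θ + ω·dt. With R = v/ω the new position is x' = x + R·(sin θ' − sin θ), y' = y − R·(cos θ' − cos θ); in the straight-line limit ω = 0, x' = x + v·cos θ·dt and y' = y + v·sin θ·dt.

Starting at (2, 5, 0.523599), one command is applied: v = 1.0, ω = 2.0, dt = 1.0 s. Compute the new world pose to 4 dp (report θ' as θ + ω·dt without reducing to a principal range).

θ' = 0.5236 + 2.0·1.0 = 2.5236
R = v/ω = 1.0/2.0 = 0.5000
x' = 2 + 0.5000·(sin 2.5236 − sin 0.5236) = 2.0397
y' = 5 − 0.5000·(cos 2.5236 − cos 0.5236) = 5.8405

(2.0397, 5.8405, 2.5236)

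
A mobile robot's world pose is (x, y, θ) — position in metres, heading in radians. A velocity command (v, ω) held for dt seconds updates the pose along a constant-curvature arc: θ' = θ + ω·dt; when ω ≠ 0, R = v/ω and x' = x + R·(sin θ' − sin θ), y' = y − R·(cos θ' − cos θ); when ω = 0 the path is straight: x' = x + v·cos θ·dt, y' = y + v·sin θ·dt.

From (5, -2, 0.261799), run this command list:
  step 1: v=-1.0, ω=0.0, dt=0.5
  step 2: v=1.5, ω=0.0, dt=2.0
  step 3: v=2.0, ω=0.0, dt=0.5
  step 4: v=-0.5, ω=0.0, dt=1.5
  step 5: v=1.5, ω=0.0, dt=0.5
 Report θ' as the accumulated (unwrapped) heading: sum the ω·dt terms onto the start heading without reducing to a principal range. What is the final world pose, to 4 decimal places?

step 1: θ'=0.2618 (straight) → pose (4.5170, -2.1294, 0.2618)
step 2: θ'=0.2618 (straight) → pose (7.4148, -1.3530, 0.2618)
step 3: θ'=0.2618 (straight) → pose (8.3807, -1.0941, 0.2618)
step 4: θ'=0.2618 (straight) → pose (7.6563, -1.2882, 0.2618)
step 5: θ'=0.2618 (straight) → pose (8.3807, -1.0941, 0.2618)

(8.3807, -1.0941, 0.2618)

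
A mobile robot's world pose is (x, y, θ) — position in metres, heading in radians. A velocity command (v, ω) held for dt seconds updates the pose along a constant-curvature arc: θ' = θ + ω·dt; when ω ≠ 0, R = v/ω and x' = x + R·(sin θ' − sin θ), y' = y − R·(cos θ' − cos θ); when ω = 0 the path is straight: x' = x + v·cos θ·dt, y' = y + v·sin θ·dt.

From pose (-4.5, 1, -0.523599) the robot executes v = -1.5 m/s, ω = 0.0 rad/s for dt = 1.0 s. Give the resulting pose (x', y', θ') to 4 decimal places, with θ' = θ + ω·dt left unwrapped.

θ' = -0.5236 + 0.0·1.0 = -0.5236
ω = 0 → straight: x' = -4.5 + -1.5·cos(-0.5236)·1.0 = -5.7990
y' = 1 + -1.5·sin(-0.5236)·1.0 = 1.7500

(-5.7990, 1.7500, -0.5236)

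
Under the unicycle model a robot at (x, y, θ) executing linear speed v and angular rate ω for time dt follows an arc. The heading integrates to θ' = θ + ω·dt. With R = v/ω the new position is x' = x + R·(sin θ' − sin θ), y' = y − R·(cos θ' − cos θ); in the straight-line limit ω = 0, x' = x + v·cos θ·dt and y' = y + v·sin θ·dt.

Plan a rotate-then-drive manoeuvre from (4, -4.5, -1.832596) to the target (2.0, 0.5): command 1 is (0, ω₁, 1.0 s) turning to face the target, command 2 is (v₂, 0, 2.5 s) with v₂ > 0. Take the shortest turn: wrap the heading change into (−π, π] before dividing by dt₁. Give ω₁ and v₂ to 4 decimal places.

heading to target = atan2(0.5−-4.5, 2−4) = 1.9513
Δθ = wrap(1.9513 − -1.8326) = -2.4993; ω₁ = Δθ/dt₁ = -2.4993
distance = √((2−4)² + (0.5−-4.5)²) = 5.3852; v₂ = distance/dt₂ = 2.1541

ω₁ = -2.4993, v₂ = 2.1541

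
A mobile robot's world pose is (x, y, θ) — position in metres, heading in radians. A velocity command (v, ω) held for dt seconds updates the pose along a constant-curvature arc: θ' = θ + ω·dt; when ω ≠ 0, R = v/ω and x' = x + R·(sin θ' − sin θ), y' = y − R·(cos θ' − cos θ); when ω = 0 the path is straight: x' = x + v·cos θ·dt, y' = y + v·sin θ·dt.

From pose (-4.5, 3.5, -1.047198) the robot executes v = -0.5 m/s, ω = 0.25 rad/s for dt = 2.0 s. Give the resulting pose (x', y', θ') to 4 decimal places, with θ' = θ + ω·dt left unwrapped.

(-5.1915, 4.2080, -0.5472)

θ' = -1.0472 + 0.25·2.0 = -0.5472
R = v/ω = -0.5/0.25 = -2.0000
x' = -4.5 + -2.0000·(sin -0.5472 − sin -1.0472) = -5.1915
y' = 3.5 − -2.0000·(cos -0.5472 − cos -1.0472) = 4.2080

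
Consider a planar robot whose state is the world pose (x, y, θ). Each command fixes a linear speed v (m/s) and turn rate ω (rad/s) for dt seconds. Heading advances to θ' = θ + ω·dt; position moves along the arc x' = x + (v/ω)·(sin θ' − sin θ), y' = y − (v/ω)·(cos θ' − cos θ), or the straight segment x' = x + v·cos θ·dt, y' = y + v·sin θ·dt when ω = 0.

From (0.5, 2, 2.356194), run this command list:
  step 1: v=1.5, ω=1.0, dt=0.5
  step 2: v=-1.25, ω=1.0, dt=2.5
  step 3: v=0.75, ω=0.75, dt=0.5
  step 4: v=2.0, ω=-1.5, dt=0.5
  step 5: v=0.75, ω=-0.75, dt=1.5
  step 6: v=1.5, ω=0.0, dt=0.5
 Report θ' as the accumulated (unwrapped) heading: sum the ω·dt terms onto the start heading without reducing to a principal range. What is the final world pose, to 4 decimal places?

step 1: θ'=2.8562 (R=1.5000) → pose (-0.1384, 2.3787, 2.8562)
step 2: θ'=5.3562 (R=-1.2500) → pose (1.2133, 4.3284, 5.3562)
step 3: θ'=5.7312 (R=1.0000) → pose (1.4888, 4.0772, 5.7312)
step 4: θ'=4.9812 (R=-1.3333) → pose (2.0751, 3.2960, 4.9812)
step 5: θ'=3.8562 (R=-1.0000) → pose (1.7663, 2.2750, 3.8562)
step 6: θ'=3.8562 (straight) → pose (1.1998, 1.7835, 3.8562)

(1.1998, 1.7835, 3.8562)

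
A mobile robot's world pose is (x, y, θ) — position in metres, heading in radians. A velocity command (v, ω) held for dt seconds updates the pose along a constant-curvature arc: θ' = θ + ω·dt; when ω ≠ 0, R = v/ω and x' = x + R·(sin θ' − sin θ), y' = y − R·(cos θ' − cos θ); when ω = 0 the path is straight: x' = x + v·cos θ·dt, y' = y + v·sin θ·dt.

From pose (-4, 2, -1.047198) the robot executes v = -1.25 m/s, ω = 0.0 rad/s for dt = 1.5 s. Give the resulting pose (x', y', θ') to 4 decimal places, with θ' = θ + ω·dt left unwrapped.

θ' = -1.0472 + 0.0·1.5 = -1.0472
ω = 0 → straight: x' = -4 + -1.25·cos(-1.0472)·1.5 = -4.9375
y' = 2 + -1.25·sin(-1.0472)·1.5 = 3.6238

(-4.9375, 3.6238, -1.0472)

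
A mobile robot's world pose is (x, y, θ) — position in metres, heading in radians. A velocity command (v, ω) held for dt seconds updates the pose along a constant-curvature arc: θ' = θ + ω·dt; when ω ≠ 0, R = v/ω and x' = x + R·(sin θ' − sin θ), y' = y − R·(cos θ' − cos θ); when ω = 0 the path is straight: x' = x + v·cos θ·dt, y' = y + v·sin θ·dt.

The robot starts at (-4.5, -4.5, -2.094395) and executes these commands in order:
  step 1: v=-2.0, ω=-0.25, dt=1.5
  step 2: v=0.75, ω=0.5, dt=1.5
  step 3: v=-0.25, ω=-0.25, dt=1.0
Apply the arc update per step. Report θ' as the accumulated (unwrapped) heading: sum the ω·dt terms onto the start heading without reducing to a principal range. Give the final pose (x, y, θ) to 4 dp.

step 1: θ'=-2.4694 (R=8.0000) → pose (-2.5535, -2.2404, -2.4694)
step 2: θ'=-1.7194 (R=1.5000) → pose (-3.1029, -3.1920, -1.7194)
step 3: θ'=-1.9694 (R=1.0000) → pose (-3.0355, -2.9519, -1.9694)

(-3.0355, -2.9519, -1.9694)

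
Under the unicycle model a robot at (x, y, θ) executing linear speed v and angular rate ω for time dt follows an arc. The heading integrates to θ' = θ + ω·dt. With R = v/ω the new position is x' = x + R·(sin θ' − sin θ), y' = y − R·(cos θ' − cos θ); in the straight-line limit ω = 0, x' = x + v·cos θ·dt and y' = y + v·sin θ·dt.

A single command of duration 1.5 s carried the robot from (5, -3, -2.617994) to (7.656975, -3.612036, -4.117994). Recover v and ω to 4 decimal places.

Δθ = -4.117994 − -2.617994 = -1.500000
ω = Δθ/dt = -1.500000/1.5 = -1.0000
R = Δx/(sin θ' − sin θ) = 2.0000
v = R·ω = 2.0000·-1.0000 = -2.0000

v = -2.0000, ω = -1.0000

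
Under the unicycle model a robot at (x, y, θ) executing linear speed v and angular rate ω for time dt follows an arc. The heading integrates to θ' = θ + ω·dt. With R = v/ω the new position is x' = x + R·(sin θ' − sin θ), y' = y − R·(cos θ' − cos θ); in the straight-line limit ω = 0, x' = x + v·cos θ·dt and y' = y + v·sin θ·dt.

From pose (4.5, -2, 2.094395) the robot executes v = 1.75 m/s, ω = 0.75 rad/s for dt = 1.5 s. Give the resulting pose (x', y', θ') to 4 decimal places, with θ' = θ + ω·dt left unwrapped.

(2.2979, -0.8404, 3.2194)

θ' = 2.0944 + 0.75·1.5 = 3.2194
R = v/ω = 1.75/0.75 = 2.3333
x' = 4.5 + 2.3333·(sin 3.2194 − sin 2.0944) = 2.2979
y' = -2 − 2.3333·(cos 3.2194 − cos 2.0944) = -0.8404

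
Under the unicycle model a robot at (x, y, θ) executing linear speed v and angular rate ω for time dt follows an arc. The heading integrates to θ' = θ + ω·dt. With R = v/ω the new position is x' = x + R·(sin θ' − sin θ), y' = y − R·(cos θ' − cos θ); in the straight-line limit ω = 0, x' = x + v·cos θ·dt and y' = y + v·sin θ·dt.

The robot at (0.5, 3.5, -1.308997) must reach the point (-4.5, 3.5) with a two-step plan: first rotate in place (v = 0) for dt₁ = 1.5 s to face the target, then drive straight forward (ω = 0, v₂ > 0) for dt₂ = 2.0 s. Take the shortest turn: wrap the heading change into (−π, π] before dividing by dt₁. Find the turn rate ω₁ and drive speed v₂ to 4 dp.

ω₁ = -1.2217, v₂ = 2.5000

heading to target = atan2(3.5−3.5, -4.5−0.5) = 3.1416
Δθ = wrap(3.1416 − -1.3090) = -1.8326; ω₁ = Δθ/dt₁ = -1.2217
distance = √((-4.5−0.5)² + (3.5−3.5)²) = 5.0000; v₂ = distance/dt₂ = 2.5000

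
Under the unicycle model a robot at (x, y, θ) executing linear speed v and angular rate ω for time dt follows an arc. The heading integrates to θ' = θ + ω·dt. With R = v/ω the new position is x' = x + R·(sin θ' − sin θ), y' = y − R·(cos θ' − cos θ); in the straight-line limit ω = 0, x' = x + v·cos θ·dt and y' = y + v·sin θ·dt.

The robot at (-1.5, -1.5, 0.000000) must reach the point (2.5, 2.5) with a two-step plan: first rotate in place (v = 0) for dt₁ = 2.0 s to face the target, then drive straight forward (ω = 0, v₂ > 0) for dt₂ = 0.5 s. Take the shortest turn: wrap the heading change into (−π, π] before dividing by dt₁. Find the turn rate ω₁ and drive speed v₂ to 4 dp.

heading to target = atan2(2.5−-1.5, 2.5−-1.5) = 0.7854
Δθ = wrap(0.7854 − 0.0000) = 0.7854; ω₁ = Δθ/dt₁ = 0.3927
distance = √((2.5−-1.5)² + (2.5−-1.5)²) = 5.6569; v₂ = distance/dt₂ = 11.3137

ω₁ = 0.3927, v₂ = 11.3137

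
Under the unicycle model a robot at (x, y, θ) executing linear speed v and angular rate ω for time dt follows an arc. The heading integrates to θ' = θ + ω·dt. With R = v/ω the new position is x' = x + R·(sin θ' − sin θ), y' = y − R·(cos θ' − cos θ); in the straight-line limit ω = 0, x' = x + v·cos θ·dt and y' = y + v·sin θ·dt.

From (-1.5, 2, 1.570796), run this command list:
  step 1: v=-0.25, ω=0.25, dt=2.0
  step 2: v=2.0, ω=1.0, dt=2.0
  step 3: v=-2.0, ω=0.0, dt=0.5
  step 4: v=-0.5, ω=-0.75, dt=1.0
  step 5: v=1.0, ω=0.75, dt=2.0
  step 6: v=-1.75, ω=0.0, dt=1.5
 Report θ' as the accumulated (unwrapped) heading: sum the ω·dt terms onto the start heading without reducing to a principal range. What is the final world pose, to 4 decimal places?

(-5.0932, 3.9702, 4.8208)

step 1: θ'=2.0708 (R=-1.0000) → pose (-1.3776, 1.5206, 2.0708)
step 2: θ'=4.0708 (R=2.0000) → pose (-4.7350, 1.7587, 4.0708)
step 3: θ'=4.0708 (straight) → pose (-4.1366, 2.5598, 4.0708)
step 4: θ'=3.3208 (R=0.6667) → pose (-3.7213, 2.8168, 3.3208)
step 5: θ'=4.8208 (R=1.3333) → pose (-4.8091, 1.3606, 4.8208)
step 6: θ'=4.8208 (straight) → pose (-5.0932, 3.9702, 4.8208)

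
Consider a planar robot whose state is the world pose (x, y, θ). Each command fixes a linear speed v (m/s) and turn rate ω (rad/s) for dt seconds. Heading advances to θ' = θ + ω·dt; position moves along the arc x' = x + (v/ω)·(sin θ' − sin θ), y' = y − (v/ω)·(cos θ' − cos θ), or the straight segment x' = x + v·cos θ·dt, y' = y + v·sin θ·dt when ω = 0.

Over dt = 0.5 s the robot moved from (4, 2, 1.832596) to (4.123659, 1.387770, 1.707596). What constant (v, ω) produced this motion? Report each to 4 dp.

Δθ = 1.707596 − 1.832596 = -0.125000
ω = Δθ/dt = -0.125000/0.5 = -0.2500
R = −Δy/(cos θ' − cos θ) = 5.0000
v = R·ω = 5.0000·-0.2500 = -1.2500

v = -1.2500, ω = -0.2500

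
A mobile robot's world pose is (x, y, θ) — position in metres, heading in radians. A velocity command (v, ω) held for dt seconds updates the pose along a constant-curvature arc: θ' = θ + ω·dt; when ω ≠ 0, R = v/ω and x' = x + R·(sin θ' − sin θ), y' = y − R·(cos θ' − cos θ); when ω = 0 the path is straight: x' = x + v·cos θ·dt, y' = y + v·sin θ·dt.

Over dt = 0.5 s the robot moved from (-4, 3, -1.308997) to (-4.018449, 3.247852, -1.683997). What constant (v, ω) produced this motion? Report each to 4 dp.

v = -0.5000, ω = -0.7500

Δθ = -1.683997 − -1.308997 = -0.375000
ω = Δθ/dt = -0.375000/0.5 = -0.7500
R = −Δy/(cos θ' − cos θ) = 0.6667
v = R·ω = 0.6667·-0.7500 = -0.5000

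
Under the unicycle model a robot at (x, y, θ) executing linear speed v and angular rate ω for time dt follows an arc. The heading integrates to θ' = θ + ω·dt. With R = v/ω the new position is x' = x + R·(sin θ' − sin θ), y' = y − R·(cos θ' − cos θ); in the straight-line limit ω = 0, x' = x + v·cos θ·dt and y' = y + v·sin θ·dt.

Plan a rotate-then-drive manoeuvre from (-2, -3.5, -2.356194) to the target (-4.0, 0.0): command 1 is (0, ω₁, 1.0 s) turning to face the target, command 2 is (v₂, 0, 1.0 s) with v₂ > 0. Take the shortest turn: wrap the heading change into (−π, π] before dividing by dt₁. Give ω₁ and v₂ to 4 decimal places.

ω₁ = -1.8370, v₂ = 4.0311

heading to target = atan2(0−-3.5, -4−-2) = 2.0899
Δθ = wrap(2.0899 − -2.3562) = -1.8370; ω₁ = Δθ/dt₁ = -1.8370
distance = √((-4−-2)² + (0−-3.5)²) = 4.0311; v₂ = distance/dt₂ = 4.0311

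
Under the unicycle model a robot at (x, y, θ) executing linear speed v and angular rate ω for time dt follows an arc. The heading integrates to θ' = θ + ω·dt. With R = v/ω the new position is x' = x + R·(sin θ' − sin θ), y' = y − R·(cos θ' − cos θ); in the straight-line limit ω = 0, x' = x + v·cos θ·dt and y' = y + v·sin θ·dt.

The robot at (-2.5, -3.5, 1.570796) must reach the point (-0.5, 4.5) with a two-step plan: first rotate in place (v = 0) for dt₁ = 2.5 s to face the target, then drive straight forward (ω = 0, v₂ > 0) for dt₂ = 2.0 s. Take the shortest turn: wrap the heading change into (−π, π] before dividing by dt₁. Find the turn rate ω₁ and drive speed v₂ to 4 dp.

ω₁ = -0.0980, v₂ = 4.1231

heading to target = atan2(4.5−-3.5, -0.5−-2.5) = 1.3258
Δθ = wrap(1.3258 − 1.5708) = -0.2450; ω₁ = Δθ/dt₁ = -0.0980
distance = √((-0.5−-2.5)² + (4.5−-3.5)²) = 8.2462; v₂ = distance/dt₂ = 4.1231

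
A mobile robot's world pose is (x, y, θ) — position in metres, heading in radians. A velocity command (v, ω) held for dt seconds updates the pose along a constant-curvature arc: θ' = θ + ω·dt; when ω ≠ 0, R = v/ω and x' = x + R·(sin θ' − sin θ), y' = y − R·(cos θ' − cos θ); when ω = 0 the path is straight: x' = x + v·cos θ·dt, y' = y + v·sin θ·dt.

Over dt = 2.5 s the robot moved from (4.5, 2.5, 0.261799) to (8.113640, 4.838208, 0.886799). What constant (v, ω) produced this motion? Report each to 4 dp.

Δθ = 0.886799 − 0.261799 = 0.625000
ω = Δθ/dt = 0.625000/2.5 = 0.2500
R = Δx/(sin θ' − sin θ) = 7.0000
v = R·ω = 7.0000·0.2500 = 1.7500

v = 1.7500, ω = 0.2500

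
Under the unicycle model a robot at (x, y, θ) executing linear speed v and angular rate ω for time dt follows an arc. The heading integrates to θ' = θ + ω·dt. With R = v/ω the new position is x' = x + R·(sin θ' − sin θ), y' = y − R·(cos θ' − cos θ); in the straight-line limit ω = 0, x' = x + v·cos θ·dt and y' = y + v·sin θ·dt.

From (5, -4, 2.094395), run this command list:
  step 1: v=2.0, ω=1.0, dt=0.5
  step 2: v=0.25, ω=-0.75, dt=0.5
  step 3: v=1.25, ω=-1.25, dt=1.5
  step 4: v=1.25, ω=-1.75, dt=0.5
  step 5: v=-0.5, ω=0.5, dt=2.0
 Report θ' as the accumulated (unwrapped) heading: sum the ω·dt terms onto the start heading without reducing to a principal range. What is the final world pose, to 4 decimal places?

step 1: θ'=2.5944 (R=2.0000) → pose (4.3085, -3.2920, 2.5944)
step 2: θ'=2.2194 (R=-0.3333) → pose (4.2163, -3.2087, 2.2194)
step 3: θ'=0.3444 (R=-1.0000) → pose (4.6756, -1.6634, 0.3444)
step 4: θ'=-0.5306 (R=-0.7143) → pose (5.2783, -1.7196, -0.5306)
step 5: θ'=0.4694 (R=-1.0000) → pose (4.3199, -1.6903, 0.4694)

(4.3199, -1.6903, 0.4694)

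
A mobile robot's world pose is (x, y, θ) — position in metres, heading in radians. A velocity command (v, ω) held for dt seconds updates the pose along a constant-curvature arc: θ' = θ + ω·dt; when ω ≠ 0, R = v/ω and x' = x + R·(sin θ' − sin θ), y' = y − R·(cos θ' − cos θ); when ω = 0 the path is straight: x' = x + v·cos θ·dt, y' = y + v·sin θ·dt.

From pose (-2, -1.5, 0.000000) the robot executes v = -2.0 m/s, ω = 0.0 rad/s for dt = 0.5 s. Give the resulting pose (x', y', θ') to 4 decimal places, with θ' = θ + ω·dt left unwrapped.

(-3.0000, -1.5000, 0.0000)

θ' = 0.0000 + 0.0·0.5 = 0.0000
ω = 0 → straight: x' = -2 + -2.0·cos(0.0000)·0.5 = -3.0000
y' = -1.5 + -2.0·sin(0.0000)·0.5 = -1.5000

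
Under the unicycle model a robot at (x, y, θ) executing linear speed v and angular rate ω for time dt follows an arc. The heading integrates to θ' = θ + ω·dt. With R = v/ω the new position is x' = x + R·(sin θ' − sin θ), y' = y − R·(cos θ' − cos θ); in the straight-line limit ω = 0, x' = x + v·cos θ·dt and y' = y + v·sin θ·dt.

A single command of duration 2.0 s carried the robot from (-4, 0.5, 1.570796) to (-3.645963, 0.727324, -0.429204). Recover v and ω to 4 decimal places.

v = 0.2500, ω = -1.0000

Δθ = -0.429204 − 1.570796 = -2.000000
ω = Δθ/dt = -2.000000/2.0 = -1.0000
R = Δx/(sin θ' − sin θ) = -0.2500
v = R·ω = -0.2500·-1.0000 = 0.2500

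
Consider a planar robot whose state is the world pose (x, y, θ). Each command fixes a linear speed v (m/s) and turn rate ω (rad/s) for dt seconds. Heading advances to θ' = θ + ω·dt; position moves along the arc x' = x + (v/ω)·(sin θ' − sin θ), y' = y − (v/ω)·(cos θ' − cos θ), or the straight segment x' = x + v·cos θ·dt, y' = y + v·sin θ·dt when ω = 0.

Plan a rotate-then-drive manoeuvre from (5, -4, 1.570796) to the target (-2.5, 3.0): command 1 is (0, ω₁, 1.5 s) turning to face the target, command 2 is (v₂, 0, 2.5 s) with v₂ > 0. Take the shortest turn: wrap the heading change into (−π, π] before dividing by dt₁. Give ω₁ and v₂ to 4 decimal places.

ω₁ = 0.5466, v₂ = 4.1037

heading to target = atan2(3−-4, -2.5−5) = 2.3907
Δθ = wrap(2.3907 − 1.5708) = 0.8199; ω₁ = Δθ/dt₁ = 0.5466
distance = √((-2.5−5)² + (3−-4)²) = 10.2591; v₂ = distance/dt₂ = 4.1037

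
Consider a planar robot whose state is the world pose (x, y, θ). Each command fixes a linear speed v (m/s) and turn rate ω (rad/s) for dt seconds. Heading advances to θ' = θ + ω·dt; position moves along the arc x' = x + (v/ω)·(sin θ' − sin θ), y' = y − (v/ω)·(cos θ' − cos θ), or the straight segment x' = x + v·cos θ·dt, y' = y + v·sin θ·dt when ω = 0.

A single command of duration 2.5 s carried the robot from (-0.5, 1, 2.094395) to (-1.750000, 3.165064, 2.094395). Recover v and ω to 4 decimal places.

v = 1.0000, ω = 0.0000

Δθ = 2.094395 − 2.094395 = 0.000000
ω = Δθ/dt = 0.000000/2.5 = 0.0000
ω = 0 → v = (Δx·cos θ + Δy·sin θ)/dt = 1.0000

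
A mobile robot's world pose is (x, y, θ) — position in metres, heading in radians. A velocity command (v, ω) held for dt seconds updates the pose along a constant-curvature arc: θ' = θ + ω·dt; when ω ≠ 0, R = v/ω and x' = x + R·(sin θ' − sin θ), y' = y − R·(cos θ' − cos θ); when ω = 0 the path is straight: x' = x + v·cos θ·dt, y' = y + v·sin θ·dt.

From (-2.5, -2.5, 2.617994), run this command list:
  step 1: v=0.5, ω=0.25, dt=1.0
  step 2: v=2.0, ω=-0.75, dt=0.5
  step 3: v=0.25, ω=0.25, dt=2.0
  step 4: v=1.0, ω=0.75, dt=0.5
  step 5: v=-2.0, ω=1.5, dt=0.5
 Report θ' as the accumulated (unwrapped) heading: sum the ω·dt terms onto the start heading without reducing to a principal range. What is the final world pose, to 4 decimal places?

step 1: θ'=2.8680 (R=2.0000) → pose (-2.9596, -2.3064, 2.8680)
step 2: θ'=2.4930 (R=-2.6667) → pose (-3.8499, -1.8641, 2.4930)
step 3: θ'=2.9930 (R=1.0000) → pose (-4.3059, -1.6721, 2.9930)
step 4: θ'=3.3680 (R=1.3333) → pose (-4.8026, -1.6914, 3.3680)
step 5: θ'=4.1180 (R=-1.3333) → pose (-3.9973, -1.1388, 4.1180)

(-3.9973, -1.1388, 4.1180)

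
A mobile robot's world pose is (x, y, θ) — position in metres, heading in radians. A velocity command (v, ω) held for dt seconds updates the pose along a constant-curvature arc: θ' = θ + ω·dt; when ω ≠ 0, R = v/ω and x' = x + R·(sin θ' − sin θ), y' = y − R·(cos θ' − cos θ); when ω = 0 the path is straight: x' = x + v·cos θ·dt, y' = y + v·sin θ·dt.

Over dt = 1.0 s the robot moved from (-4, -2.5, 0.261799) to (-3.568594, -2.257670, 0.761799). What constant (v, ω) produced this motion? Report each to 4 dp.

v = 0.5000, ω = 0.5000

Δθ = 0.761799 − 0.261799 = 0.500000
ω = Δθ/dt = 0.500000/1.0 = 0.5000
R = Δx/(sin θ' − sin θ) = 1.0000
v = R·ω = 1.0000·0.5000 = 0.5000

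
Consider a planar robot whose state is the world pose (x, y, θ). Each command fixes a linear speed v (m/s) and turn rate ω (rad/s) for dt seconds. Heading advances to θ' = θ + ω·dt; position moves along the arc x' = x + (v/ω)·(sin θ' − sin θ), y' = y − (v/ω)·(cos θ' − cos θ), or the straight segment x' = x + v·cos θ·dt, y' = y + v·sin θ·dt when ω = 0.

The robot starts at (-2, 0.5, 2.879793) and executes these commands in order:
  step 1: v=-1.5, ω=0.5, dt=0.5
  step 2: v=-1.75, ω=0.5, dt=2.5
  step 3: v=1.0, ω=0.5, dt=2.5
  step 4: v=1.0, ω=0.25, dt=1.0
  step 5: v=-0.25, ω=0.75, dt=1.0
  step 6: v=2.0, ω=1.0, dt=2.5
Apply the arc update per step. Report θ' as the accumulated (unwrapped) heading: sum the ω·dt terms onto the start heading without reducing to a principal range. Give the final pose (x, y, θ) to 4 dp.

(3.2845, 3.8127, 9.1298)

step 1: θ'=3.1298 (R=-3.0000) → pose (-1.2589, 0.3980, 3.1298)
step 2: θ'=4.3798 (R=-3.5000) → pose (2.0906, 2.7550, 4.3798)
step 3: θ'=5.6298 (R=2.0000) → pose (2.7652, 0.5140, 5.6298)
step 4: θ'=5.8798 (R=4.0000) → pose (3.6266, 0.0111, 5.8798)
step 5: θ'=6.6298 (R=-0.3333) → pose (3.3825, 0.0181, 6.6298)
step 6: θ'=9.1298 (R=2.0000) → pose (3.2845, 3.8127, 9.1298)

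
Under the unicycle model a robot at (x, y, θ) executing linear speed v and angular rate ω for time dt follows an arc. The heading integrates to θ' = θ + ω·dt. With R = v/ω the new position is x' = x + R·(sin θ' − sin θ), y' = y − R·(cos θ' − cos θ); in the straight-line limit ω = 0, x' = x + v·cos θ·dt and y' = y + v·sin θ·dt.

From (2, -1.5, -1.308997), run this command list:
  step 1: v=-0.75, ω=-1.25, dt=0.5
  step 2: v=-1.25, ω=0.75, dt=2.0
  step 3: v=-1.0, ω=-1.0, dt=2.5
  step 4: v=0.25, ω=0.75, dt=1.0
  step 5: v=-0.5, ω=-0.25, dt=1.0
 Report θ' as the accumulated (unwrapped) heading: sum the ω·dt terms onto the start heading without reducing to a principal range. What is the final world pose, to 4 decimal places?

(1.5077, 3.0931, -2.4340)

step 1: θ'=-1.9340 (R=0.6000) → pose (2.0187, -1.1315, -1.9340)
step 2: θ'=-0.4340 (R=-1.6667) → pose (1.1616, 0.9727, -0.4340)
step 3: θ'=-2.9340 (R=1.0000) → pose (1.3760, 2.8585, -2.9340)
step 4: θ'=-2.1840 (R=0.3333) → pose (1.1721, 2.7242, -2.1840)
step 5: θ'=-2.4340 (R=2.0000) → pose (1.5077, 3.0931, -2.4340)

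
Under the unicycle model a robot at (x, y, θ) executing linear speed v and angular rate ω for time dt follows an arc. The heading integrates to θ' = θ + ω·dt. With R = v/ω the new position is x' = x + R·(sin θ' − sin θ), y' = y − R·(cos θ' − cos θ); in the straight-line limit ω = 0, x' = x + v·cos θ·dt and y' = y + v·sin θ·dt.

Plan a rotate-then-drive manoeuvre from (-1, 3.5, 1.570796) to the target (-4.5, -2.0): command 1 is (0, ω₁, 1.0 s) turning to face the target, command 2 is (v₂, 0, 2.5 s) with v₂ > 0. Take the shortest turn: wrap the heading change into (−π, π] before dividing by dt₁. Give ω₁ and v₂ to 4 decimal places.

heading to target = atan2(-2−3.5, -4.5−-1) = -2.1375
Δθ = wrap(-2.1375 − 1.5708) = 2.5749; ω₁ = Δθ/dt₁ = 2.5749
distance = √((-4.5−-1)² + (-2−3.5)²) = 6.5192; v₂ = distance/dt₂ = 2.6077

ω₁ = 2.5749, v₂ = 2.6077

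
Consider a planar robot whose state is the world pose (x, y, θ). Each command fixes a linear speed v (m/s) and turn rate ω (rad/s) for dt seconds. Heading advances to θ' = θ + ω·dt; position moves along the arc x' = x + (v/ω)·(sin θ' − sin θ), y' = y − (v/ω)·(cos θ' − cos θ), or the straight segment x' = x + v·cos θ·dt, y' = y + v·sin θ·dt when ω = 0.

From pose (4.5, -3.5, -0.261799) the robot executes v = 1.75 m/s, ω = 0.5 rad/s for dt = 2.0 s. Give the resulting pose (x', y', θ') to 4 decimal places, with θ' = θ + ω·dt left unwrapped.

(7.7612, -2.7081, 0.7382)

θ' = -0.2618 + 0.5·2.0 = 0.7382
R = v/ω = 1.75/0.5 = 3.5000
x' = 4.5 + 3.5000·(sin 0.7382 − sin -0.2618) = 7.7612
y' = -3.5 − 3.5000·(cos 0.7382 − cos -0.2618) = -2.7081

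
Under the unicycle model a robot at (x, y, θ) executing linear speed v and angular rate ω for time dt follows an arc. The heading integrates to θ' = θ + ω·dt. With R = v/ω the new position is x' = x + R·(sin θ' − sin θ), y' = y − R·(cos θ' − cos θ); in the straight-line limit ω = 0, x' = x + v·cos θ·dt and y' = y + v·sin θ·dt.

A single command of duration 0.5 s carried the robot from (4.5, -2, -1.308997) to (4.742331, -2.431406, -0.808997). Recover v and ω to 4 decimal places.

Δθ = -0.808997 − -1.308997 = 0.500000
ω = Δθ/dt = 0.500000/0.5 = 1.0000
R = −Δy/(cos θ' − cos θ) = 1.0000
v = R·ω = 1.0000·1.0000 = 1.0000

v = 1.0000, ω = 1.0000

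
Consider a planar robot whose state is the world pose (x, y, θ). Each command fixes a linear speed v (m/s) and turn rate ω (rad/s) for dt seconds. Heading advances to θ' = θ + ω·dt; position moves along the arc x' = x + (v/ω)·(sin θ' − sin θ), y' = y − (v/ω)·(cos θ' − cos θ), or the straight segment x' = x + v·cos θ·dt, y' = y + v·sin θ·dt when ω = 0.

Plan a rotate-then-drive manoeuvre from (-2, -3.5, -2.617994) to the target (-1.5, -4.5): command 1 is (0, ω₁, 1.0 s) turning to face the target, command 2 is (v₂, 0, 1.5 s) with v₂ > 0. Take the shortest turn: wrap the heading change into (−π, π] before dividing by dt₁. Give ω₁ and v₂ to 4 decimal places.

heading to target = atan2(-4.5−-3.5, -1.5−-2) = -1.1071
Δθ = wrap(-1.1071 − -2.6180) = 1.5108; ω₁ = Δθ/dt₁ = 1.5108
distance = √((-1.5−-2)² + (-4.5−-3.5)²) = 1.1180; v₂ = distance/dt₂ = 0.7454

ω₁ = 1.5108, v₂ = 0.7454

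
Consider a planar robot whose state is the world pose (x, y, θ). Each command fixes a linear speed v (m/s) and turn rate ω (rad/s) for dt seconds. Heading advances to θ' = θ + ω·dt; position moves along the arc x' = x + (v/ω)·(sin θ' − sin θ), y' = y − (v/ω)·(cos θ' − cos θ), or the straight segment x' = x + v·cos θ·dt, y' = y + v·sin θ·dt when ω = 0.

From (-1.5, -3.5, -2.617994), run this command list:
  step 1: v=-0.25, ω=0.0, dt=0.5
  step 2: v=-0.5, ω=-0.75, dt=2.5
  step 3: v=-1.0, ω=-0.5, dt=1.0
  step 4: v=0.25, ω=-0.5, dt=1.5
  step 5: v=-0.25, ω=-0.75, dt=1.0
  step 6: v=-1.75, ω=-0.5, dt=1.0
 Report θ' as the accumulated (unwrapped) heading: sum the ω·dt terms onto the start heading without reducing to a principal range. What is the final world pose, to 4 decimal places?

step 1: θ'=-2.6180 (straight) → pose (-1.3917, -3.4375, -2.6180)
step 2: θ'=-4.4930 (R=0.6667) → pose (-0.4077, -3.8698, -4.4930)
step 3: θ'=-4.9930 (R=2.0000) → pose (-0.4380, -4.8589, -4.9930)
step 4: θ'=-5.7430 (R=-0.5000) → pose (-0.2147, -4.5686, -5.7430)
step 5: θ'=-6.4930 (R=0.3333) → pose (-0.4556, -4.6087, -6.4930)
step 6: θ'=-6.9930 (R=3.5000) → pose (-2.0075, -3.8402, -6.9930)

(-2.0075, -3.8402, -6.9930)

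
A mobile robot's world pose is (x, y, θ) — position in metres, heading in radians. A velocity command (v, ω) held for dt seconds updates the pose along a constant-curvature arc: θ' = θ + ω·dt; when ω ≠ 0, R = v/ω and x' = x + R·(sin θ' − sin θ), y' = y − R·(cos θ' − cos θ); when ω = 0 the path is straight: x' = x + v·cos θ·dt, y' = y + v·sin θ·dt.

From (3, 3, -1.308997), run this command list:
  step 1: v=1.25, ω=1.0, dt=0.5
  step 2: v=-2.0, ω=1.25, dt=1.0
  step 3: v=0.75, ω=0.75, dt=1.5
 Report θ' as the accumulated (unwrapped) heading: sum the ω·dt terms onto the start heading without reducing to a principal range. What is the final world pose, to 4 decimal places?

step 1: θ'=-0.8090 (R=1.2500) → pose (3.3029, 2.4607, -0.8090)
step 2: θ'=0.4410 (R=-1.6000) → pose (1.4622, 2.8033, 0.4410)
step 3: θ'=1.5660 (R=1.0000) → pose (2.0353, 3.7028, 1.5660)

(2.0353, 3.7028, 1.5660)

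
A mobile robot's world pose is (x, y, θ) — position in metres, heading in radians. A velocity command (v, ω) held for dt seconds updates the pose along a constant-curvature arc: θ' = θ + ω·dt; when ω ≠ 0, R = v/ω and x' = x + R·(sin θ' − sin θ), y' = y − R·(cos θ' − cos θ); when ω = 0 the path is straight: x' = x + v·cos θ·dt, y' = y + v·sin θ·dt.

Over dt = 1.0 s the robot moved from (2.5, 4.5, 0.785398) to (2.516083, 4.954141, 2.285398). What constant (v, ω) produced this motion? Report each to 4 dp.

Δθ = 2.285398 − 0.785398 = 1.500000
ω = Δθ/dt = 1.500000/1.0 = 1.5000
R = −Δy/(cos θ' − cos θ) = 0.3333
v = R·ω = 0.3333·1.5000 = 0.5000

v = 0.5000, ω = 1.5000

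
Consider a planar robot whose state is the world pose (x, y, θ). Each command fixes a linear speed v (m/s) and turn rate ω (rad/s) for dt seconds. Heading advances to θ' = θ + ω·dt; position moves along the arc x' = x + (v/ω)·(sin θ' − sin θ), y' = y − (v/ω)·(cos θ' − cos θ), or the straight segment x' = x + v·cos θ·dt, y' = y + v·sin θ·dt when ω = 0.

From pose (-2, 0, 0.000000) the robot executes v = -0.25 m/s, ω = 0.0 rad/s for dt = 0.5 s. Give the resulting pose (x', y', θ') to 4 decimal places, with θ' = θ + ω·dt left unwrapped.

θ' = 0.0000 + 0.0·0.5 = 0.0000
ω = 0 → straight: x' = -2 + -0.25·cos(0.0000)·0.5 = -2.1250
y' = 0 + -0.25·sin(0.0000)·0.5 = 0.0000

(-2.1250, 0.0000, 0.0000)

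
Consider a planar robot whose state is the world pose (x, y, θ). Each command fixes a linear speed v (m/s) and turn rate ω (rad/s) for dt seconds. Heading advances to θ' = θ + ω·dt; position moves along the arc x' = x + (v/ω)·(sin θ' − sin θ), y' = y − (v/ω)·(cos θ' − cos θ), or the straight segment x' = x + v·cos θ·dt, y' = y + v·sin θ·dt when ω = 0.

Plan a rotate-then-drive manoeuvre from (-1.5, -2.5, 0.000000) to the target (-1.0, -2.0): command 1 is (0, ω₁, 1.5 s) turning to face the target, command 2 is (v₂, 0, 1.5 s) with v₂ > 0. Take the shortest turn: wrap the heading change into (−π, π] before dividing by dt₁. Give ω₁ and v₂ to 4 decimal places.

ω₁ = 0.5236, v₂ = 0.4714

heading to target = atan2(-2−-2.5, -1−-1.5) = 0.7854
Δθ = wrap(0.7854 − 0.0000) = 0.7854; ω₁ = Δθ/dt₁ = 0.5236
distance = √((-1−-1.5)² + (-2−-2.5)²) = 0.7071; v₂ = distance/dt₂ = 0.4714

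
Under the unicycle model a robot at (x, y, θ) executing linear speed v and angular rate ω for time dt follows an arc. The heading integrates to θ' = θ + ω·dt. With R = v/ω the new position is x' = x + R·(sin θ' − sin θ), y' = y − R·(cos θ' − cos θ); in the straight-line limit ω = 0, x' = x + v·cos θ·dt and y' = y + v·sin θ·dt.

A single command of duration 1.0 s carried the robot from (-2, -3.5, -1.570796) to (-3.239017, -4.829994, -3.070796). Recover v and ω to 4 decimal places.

Δθ = -3.070796 − -1.570796 = -1.500000
ω = Δθ/dt = -1.500000/1.0 = -1.5000
R = −Δy/(cos θ' − cos θ) = -1.3333
v = R·ω = -1.3333·-1.5000 = 2.0000

v = 2.0000, ω = -1.5000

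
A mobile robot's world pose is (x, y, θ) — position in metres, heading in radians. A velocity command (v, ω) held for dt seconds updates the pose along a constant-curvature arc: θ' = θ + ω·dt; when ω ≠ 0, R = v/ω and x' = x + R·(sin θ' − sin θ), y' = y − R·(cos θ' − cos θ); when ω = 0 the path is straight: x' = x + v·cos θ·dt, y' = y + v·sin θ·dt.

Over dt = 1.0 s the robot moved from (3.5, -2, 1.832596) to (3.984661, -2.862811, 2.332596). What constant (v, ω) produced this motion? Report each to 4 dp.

v = -1.0000, ω = 0.5000

Δθ = 2.332596 − 1.832596 = 0.500000
ω = Δθ/dt = 0.500000/1.0 = 0.5000
R = −Δy/(cos θ' − cos θ) = -2.0000
v = R·ω = -2.0000·0.5000 = -1.0000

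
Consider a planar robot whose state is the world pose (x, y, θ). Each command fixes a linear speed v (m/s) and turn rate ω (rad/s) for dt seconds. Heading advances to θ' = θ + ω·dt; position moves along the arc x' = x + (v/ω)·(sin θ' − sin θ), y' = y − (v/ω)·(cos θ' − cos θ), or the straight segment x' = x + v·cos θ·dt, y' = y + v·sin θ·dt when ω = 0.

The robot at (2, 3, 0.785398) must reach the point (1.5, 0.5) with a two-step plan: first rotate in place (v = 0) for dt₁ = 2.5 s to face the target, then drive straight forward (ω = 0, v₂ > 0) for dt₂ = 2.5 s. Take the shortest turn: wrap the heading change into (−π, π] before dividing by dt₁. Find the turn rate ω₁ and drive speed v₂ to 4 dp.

heading to target = atan2(0.5−3, 1.5−2) = -1.7682
Δθ = wrap(-1.7682 − 0.7854) = -2.5536; ω₁ = Δθ/dt₁ = -1.0214
distance = √((1.5−2)² + (0.5−3)²) = 2.5495; v₂ = distance/dt₂ = 1.0198

ω₁ = -1.0214, v₂ = 1.0198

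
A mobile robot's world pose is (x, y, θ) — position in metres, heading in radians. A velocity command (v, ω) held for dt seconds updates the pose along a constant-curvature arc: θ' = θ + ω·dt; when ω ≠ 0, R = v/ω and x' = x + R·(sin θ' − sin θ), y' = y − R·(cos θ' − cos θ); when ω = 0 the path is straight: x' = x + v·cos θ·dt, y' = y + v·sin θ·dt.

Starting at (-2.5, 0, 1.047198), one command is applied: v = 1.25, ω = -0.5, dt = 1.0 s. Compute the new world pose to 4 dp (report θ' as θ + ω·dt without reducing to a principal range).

θ' = 1.0472 + -0.5·1.0 = 0.5472
R = v/ω = 1.25/-0.5 = -2.5000
x' = -2.5 + -2.5000·(sin 0.5472 − sin 1.0472) = -1.6357
y' = 0 − -2.5000·(cos 0.5472 − cos 1.0472) = 0.8850

(-1.6357, 0.8850, 0.5472)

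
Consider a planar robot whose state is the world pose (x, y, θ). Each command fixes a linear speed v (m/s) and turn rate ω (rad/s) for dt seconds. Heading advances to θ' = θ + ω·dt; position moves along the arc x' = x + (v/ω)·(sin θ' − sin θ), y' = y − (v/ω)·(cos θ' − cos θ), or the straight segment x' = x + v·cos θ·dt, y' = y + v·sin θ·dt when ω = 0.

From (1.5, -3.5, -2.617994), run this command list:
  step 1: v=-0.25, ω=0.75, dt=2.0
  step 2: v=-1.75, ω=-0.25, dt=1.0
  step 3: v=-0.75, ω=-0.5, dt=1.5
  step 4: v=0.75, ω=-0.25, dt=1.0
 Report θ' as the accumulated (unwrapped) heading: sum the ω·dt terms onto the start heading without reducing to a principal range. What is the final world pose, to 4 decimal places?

(0.7936, -0.9157, -2.3680)

step 1: θ'=-1.1180 (R=-0.3333) → pose (1.6331, -3.0655, -1.1180)
step 2: θ'=-1.3680 (R=7.0000) → pose (1.0711, -1.4130, -1.3680)
step 3: θ'=-2.1180 (R=1.5000) → pose (1.2594, -0.3304, -2.1180)
step 4: θ'=-2.3680 (R=-3.0000) → pose (0.7936, -0.9157, -2.3680)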